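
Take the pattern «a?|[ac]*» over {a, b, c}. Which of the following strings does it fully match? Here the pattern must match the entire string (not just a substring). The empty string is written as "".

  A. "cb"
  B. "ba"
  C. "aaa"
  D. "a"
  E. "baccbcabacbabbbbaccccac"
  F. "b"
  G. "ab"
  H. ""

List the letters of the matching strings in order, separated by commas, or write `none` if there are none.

A → no match
B → no match
C → match
D → match
E → no match
F → no match
G → no match
H → match

C, D, H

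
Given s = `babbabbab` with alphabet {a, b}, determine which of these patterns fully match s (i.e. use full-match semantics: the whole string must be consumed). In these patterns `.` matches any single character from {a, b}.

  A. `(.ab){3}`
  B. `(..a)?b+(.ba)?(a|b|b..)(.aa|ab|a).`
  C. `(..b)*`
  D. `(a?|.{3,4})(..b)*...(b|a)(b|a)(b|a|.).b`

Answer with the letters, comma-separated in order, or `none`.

A, C

A → match
B → no match
C → match
D → no match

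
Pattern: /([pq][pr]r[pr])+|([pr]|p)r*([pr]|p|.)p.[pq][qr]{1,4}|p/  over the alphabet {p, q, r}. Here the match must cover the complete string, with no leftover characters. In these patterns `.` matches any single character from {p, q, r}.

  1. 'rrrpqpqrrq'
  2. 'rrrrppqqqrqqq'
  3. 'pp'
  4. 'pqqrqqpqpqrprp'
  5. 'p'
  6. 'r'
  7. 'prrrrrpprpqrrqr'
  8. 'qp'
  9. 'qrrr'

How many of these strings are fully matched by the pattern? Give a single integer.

1 → match
2 → no match
3 → no match
4 → no match
5 → match
6 → no match
7 → no match
8 → no match
9 → match
Total matched: 3

3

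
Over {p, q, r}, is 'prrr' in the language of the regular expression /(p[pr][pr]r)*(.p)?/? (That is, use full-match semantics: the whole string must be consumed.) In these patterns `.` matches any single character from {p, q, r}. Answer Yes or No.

Yes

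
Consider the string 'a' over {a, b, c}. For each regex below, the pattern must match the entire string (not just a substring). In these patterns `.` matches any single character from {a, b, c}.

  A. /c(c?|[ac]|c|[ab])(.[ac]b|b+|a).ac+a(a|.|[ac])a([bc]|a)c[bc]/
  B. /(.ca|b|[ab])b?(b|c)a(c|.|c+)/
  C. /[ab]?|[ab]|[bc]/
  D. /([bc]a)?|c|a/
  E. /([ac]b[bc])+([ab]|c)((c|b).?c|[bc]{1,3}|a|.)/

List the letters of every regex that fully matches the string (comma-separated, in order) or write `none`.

A → no match — must start with 'c'
B → no match
C → match
D → match
E → no match

C, D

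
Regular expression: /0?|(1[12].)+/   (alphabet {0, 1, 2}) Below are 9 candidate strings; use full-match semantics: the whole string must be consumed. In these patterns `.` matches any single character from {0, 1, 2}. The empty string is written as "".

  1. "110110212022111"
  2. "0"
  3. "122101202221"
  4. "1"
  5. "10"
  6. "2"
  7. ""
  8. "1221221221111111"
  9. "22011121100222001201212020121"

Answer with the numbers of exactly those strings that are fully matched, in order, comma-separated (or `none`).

1 → no match
2 → match
3 → no match
4 → no match
5 → no match
6 → no match
7 → match
8 → no match
9 → no match

2, 7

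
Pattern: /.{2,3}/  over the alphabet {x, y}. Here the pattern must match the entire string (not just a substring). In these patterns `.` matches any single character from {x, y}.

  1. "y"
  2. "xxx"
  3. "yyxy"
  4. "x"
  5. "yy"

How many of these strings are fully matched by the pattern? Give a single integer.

2

1. "y" → no match
2. "xxx" → match
3. "yyxy" → no match
4. "x" → no match
5. "yy" → match
Total matched: 2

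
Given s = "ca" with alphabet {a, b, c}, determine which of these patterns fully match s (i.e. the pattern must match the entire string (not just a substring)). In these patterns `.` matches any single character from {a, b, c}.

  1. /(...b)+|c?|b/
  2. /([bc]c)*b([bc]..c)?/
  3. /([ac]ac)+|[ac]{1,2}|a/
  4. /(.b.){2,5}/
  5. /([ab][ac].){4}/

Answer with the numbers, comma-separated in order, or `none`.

3

1 → no match
2 → no match
3 → match
4 → no match
5 → no match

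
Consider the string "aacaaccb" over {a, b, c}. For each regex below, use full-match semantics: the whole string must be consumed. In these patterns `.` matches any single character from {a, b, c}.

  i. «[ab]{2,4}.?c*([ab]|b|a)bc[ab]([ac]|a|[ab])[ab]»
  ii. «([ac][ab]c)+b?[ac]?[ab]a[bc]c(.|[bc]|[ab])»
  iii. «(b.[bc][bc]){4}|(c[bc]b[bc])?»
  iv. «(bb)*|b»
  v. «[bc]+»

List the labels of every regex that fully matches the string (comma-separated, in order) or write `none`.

i → no match
ii → match
iii → no match
iv → no match
v → no match

ii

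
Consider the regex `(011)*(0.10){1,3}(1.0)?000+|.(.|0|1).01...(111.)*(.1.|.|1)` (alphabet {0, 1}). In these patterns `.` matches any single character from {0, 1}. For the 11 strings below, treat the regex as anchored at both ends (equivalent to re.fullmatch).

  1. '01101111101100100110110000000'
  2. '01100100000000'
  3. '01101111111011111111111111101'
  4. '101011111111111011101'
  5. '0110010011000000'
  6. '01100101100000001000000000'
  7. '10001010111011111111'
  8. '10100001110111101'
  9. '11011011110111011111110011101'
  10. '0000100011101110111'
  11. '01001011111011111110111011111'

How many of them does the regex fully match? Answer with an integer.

1 → no match
2 → match
3 → match
4 → match
5 → match
6 → no match
7 → no match
8 → no match
9 → no match
10 → match
11 → match
Total matched: 6

6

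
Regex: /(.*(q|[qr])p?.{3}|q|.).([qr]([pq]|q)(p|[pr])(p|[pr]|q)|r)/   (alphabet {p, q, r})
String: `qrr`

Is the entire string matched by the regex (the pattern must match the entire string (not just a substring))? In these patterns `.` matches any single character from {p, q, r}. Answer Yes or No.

Yes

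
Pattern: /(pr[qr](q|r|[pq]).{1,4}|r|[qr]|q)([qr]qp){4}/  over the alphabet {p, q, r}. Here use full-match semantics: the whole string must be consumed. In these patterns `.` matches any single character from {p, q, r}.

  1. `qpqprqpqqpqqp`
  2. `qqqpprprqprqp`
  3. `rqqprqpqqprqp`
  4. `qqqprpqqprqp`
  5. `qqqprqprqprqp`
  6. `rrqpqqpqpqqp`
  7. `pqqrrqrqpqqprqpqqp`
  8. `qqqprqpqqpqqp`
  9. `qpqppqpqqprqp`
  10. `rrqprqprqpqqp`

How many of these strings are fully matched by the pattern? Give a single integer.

4

1 → no match
2 → no match
3 → match
4 → no match
5 → match
6 → no match
7 → no match
8 → match
9 → no match
10 → match
Total matched: 4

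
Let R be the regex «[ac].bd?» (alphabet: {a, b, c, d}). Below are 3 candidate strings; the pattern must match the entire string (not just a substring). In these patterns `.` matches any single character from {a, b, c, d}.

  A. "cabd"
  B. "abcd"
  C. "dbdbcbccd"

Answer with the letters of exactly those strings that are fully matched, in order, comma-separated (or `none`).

A

A. "cabd" → match
B. "abcd" → no match
C. "dbdbcbccd" → no match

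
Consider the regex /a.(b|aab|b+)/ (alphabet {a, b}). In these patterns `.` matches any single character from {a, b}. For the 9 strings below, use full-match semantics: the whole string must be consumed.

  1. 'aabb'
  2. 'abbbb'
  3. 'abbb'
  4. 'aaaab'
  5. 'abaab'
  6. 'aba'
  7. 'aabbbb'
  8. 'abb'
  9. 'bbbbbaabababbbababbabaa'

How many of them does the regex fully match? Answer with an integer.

1. 'aabb' → match
2. 'abbbb' → match
3. 'abbb' → match
4. 'aaaab' → match
5. 'abaab' → match
6. 'aba' → no match
7. 'aabbbb' → match
8. 'abb' → match
9 → no match — must start with 'a'
Total matched: 7

7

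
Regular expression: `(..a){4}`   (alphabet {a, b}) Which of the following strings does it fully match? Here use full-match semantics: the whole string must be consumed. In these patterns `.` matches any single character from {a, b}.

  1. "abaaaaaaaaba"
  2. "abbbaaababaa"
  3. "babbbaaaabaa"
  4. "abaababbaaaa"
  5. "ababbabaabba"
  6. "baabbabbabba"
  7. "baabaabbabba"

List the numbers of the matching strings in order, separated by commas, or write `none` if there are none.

1 → match
2 → no match
3 → no match
4 → match
5 → match
6 → match
7 → match

1, 4, 5, 6, 7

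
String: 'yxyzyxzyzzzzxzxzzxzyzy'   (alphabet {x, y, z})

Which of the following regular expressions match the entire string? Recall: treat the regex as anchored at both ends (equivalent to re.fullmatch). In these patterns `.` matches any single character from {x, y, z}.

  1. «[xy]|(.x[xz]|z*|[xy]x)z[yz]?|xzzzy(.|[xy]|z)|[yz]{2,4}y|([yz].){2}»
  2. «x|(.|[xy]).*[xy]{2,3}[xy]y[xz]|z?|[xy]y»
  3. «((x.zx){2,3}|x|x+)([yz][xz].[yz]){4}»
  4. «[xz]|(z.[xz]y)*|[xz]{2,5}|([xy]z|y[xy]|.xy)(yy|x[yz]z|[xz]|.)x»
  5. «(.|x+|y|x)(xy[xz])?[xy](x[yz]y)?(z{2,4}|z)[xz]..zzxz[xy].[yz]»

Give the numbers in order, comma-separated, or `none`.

5

1 → no match
2 → no match
3 → no match — must start with 'x'
4 → no match
5 → match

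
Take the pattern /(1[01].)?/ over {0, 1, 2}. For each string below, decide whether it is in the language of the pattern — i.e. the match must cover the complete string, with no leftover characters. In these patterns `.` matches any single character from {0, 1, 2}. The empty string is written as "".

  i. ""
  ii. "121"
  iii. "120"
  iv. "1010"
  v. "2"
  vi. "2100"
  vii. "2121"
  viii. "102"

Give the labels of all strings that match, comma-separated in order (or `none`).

i, viii

i → match
ii → no match
iii → no match
iv → no match
v → no match
vi → no match
vii → no match
viii → match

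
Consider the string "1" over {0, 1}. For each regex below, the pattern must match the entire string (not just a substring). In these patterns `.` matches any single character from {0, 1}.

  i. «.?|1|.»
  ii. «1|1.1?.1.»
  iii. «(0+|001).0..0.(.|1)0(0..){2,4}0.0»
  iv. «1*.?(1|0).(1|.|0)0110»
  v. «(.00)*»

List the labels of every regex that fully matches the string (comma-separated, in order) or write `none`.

i, ii

i → match
ii → match
iii → no match — must end with "0"
iv → no match — must end with "0110"
v → no match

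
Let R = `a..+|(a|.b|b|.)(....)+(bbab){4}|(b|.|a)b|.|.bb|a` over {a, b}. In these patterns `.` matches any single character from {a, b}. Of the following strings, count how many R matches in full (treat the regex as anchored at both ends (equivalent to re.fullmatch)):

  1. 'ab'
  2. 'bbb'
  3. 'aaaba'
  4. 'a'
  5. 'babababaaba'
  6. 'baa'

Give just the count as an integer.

1. 'ab' → match
2. 'bbb' → match
3. 'aaaba' → match
4. 'a' → match
5. 'babababaaba' → no match
6. 'baa' → no match
Total matched: 4

4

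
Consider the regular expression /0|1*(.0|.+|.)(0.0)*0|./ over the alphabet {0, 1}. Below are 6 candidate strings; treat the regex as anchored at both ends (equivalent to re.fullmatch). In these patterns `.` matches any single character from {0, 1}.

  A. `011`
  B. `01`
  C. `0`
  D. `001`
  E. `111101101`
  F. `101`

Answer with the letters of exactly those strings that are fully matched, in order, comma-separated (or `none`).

C

A → no match
B → no match
C → match
D → no match
E → no match
F → no match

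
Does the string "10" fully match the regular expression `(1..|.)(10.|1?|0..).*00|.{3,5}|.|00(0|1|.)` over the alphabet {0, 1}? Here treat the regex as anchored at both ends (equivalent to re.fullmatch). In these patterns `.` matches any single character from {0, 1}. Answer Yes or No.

No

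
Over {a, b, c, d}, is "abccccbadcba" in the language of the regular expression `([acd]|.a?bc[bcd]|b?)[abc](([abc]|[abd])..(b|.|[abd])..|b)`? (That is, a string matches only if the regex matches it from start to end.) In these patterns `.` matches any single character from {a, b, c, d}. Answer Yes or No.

No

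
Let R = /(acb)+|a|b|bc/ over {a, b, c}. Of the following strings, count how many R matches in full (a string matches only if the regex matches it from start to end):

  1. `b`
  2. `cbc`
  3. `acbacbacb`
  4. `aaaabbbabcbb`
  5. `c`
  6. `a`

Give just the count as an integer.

3

1. `b` → match
2. `cbc` → no match
3. `acbacbacb` → match
4. `aaaabbbabcbb` → no match
5. `c` → no match
6. `a` → match
Total matched: 3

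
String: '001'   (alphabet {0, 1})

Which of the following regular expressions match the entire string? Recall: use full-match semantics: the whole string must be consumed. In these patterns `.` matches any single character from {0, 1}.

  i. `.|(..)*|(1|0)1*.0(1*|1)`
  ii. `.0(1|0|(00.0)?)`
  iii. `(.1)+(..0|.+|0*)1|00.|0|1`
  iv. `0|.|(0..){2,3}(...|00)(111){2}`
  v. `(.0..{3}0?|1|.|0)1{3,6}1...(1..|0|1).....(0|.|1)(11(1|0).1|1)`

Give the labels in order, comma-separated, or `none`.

ii, iii

i → no match
ii → match
iii → match
iv → no match
v → no match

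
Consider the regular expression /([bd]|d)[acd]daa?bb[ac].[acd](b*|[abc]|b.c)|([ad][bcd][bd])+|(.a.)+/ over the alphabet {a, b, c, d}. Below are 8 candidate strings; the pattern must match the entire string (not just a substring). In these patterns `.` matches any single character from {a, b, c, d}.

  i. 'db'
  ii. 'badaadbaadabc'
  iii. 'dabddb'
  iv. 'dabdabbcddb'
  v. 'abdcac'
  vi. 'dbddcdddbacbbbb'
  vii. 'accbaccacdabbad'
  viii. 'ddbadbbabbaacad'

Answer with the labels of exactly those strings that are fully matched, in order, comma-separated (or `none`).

none

i → no match
ii → no match
iii → no match
iv → no match
v → no match
vi → no match
vii → no match
viii → no match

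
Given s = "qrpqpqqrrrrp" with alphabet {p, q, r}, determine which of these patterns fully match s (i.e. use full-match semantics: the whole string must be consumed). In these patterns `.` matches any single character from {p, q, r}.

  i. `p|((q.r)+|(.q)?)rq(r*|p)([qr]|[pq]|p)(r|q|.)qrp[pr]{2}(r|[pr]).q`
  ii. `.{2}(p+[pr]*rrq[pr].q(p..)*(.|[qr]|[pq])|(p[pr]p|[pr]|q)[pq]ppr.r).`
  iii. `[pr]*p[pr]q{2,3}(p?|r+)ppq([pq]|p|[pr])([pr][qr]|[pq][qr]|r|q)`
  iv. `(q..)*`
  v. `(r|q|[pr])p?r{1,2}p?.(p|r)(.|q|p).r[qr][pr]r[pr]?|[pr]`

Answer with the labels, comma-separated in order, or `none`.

i → no match
ii → no match
iii → no match
iv → no match
v → match

v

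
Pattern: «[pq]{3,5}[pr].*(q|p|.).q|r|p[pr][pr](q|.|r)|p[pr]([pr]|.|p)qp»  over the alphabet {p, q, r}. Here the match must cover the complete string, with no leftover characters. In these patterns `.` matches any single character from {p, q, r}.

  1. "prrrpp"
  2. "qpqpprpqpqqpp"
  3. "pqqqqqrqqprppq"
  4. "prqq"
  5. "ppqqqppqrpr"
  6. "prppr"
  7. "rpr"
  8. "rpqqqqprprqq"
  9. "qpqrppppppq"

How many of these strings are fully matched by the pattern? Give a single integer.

1 → no match
2 → no match
3 → no match
4 → no match
5 → no match
6 → no match
7 → no match
8 → no match
9 → match
Total matched: 1

1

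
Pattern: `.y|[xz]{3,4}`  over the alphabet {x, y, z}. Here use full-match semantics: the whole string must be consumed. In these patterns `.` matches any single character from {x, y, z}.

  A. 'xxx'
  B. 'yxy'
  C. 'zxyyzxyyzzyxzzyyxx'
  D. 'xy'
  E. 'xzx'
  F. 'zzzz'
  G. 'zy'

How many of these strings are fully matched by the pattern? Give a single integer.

A → match
B → no match
C → no match
D → match
E → match
F → match
G → match
Total matched: 5

5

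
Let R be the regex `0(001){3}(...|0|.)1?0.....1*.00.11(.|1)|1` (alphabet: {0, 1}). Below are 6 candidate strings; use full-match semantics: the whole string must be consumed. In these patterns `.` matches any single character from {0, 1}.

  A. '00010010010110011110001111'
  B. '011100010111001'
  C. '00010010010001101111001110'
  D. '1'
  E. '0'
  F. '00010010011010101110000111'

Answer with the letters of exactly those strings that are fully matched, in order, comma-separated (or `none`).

A → match
B → no match
C → match
D → match
E → no match
F → match

A, C, D, F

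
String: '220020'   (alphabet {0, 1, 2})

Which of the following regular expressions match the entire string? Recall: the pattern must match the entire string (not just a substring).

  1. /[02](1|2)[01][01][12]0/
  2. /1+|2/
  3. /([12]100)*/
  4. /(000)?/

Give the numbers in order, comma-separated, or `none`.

1

1 → match
2 → no match
3 → no match
4 → no match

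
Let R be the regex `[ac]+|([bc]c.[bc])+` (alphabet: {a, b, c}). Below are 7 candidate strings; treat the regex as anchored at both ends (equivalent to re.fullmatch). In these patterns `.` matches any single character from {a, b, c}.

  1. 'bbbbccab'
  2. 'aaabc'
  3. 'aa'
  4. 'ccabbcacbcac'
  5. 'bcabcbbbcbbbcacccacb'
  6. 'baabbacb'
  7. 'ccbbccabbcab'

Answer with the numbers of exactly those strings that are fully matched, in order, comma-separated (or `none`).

3, 4, 7

1. 'bbbbccab' → no match
2. 'aaabc' → no match
3. 'aa' → match
4. 'ccabbcacbcac' → match
5 → no match
6. 'baabbacb' → no match
7. 'ccbbccabbcab' → match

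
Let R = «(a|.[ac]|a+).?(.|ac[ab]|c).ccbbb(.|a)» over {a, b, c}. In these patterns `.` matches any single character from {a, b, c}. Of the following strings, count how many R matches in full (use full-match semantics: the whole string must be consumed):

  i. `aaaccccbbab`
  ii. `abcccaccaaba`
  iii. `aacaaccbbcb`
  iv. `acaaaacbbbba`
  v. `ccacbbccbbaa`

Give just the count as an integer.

i → no match
ii → no match
iii → no match
iv → no match
v → no match
Total matched: 0

0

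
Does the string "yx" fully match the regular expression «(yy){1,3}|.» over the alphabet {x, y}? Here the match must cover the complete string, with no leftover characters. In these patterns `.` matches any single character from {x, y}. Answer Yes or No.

No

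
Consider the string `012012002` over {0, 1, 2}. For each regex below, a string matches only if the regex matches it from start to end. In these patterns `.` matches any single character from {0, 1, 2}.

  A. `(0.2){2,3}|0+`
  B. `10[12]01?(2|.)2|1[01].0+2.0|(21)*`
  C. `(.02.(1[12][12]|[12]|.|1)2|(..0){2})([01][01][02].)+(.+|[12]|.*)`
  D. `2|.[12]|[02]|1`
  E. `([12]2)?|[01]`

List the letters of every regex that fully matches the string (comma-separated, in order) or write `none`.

A

A → match
B → no match
C → no match
D → no match
E → no match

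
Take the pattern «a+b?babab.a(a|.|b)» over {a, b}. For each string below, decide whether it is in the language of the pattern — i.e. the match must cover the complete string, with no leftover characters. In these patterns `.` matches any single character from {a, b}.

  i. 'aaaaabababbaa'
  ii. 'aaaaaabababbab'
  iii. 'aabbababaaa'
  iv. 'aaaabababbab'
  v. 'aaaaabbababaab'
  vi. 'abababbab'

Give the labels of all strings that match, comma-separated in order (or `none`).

i, ii, iii, iv, v, vi

i → match
ii → match
iii → match
iv → match
v → match
vi → match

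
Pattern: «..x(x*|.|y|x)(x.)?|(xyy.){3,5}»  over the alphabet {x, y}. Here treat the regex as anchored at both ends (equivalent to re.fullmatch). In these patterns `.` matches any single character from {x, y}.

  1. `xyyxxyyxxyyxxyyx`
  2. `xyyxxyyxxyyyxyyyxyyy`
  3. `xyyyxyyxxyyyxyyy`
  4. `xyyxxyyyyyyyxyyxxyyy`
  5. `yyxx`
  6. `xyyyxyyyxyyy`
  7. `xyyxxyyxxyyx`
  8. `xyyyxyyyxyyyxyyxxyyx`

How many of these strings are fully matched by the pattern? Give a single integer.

7

1 → match
2 → match
3 → match
4 → no match
5 → match
6 → match
7 → match
8 → match
Total matched: 7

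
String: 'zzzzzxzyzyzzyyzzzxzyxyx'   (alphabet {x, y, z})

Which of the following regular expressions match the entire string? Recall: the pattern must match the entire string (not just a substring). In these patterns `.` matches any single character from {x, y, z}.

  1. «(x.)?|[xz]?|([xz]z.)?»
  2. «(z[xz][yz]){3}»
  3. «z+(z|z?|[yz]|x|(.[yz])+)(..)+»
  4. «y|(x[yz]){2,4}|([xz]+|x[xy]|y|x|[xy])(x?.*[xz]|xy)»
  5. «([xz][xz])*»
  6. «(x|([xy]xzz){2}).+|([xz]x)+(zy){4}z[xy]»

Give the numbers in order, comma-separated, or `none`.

3, 4

1 → no match
2 → no match
3 → match
4 → match
5 → no match
6 → no match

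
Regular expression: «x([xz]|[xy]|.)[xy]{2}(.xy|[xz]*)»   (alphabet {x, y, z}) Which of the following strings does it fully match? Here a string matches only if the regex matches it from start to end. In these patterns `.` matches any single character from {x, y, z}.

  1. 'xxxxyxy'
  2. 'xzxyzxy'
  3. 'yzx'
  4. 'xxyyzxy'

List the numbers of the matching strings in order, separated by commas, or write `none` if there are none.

1 → match
2 → match
3 → no match — must start with 'x'
4 → match

1, 2, 4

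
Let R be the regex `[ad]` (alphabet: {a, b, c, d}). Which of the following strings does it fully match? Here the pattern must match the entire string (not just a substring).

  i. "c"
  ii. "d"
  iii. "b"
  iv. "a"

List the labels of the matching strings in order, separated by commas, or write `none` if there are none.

ii, iv

i → no match
ii → match
iii → no match
iv → match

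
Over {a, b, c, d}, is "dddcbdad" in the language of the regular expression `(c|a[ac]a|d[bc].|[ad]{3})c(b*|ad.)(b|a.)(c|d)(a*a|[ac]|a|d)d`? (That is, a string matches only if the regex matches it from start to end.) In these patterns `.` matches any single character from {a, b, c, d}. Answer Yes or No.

Yes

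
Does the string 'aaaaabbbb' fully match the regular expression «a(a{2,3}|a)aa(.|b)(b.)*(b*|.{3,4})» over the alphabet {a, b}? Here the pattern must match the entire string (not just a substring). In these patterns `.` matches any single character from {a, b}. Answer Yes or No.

Yes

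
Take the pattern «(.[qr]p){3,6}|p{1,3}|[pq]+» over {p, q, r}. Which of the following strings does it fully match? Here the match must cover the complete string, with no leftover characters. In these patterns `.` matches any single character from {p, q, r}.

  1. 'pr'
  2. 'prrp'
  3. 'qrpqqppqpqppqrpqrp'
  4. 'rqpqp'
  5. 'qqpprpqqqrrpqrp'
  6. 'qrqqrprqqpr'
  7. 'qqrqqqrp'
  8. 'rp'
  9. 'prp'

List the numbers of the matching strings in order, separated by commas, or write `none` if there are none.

none

1 → no match
2 → no match
3 → no match
4 → no match
5 → no match
6 → no match
7 → no match
8 → no match
9 → no match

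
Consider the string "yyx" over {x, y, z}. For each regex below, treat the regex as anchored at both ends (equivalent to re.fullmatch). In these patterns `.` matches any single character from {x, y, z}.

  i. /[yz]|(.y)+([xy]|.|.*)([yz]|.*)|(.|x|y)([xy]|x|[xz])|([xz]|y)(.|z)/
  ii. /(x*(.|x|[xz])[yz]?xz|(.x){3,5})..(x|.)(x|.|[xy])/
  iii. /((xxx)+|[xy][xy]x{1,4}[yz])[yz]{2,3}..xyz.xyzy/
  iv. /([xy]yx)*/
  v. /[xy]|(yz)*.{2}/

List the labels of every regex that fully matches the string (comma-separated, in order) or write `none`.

i, iv

i → match
ii → no match
iii → no match — must end with "xyzy"
iv → match
v → no match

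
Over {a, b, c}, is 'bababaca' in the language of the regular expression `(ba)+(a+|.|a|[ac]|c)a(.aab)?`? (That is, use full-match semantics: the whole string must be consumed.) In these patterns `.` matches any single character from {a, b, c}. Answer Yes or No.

Yes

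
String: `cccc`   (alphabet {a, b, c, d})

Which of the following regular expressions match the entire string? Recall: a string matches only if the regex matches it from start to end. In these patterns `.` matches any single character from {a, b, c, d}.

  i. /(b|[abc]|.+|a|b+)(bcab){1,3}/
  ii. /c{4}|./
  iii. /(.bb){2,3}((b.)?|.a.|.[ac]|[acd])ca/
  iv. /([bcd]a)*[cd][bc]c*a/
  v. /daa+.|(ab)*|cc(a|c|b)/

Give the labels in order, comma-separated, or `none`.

ii

i → no match — must end with `bcab`
ii → match
iii → no match — must end with `ca`
iv → no match — must end with `a`
v → no match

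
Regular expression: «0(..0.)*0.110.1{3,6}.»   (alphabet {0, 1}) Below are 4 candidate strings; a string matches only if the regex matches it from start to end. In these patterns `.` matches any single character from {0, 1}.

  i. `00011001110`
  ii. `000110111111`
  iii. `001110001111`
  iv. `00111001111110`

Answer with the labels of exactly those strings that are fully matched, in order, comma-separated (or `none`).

i. `00011001110` → match
ii. `000110111111` → match
iii. `001110001111` → no match
iv → match

i, ii, iv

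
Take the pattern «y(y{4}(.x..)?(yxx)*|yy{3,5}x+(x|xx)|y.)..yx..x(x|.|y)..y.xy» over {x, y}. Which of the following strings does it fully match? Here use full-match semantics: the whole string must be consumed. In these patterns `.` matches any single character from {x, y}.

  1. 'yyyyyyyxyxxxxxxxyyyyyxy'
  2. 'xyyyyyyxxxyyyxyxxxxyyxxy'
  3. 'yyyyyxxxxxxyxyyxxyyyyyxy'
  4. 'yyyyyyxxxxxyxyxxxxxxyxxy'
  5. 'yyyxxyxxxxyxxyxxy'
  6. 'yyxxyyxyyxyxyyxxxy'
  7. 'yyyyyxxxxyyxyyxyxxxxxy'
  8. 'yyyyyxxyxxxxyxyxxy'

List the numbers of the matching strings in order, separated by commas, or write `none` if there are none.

5

1 → no match
2 → no match — must start with 'y'
3 → no match
4 → no match
5 → match
6 → no match
7 → no match
8 → no match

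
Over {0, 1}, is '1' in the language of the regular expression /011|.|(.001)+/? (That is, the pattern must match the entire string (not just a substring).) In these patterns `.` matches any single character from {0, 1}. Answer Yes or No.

Yes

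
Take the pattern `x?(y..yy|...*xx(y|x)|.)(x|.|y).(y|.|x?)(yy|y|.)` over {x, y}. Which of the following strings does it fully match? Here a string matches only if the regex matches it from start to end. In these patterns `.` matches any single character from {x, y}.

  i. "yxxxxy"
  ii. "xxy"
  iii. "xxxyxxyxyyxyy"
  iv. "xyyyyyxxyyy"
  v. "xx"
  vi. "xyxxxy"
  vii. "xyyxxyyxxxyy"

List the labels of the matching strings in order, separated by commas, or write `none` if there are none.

i. "yxxxxy" → no match
ii. "xxy" → no match
iii → no match
iv. "xyyyyyxxyyy" → match
v. "xx" → no match
vi. "xyxxxy" → match
vii. "xyyxxyyxxxyy" → no match

iv, vi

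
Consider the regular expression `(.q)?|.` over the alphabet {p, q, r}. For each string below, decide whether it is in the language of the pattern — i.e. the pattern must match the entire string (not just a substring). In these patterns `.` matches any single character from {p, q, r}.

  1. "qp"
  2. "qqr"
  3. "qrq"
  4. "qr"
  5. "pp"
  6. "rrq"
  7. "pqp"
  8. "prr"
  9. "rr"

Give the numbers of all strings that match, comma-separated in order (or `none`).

none

1 → no match
2 → no match
3 → no match
4 → no match
5 → no match
6 → no match
7 → no match
8 → no match
9 → no match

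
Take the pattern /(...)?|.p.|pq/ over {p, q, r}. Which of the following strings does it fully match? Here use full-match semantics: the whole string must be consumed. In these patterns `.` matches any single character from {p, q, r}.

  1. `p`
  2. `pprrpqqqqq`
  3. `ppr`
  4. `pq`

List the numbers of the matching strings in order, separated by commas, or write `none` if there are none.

1 → no match
2 → no match
3 → match
4 → match

3, 4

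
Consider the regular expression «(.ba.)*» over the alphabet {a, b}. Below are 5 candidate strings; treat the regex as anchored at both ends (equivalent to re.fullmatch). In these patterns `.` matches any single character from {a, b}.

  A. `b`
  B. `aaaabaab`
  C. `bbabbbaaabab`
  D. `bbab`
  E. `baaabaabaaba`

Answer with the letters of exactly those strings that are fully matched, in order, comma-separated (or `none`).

A → no match
B → no match
C → match
D → match
E → no match

C, D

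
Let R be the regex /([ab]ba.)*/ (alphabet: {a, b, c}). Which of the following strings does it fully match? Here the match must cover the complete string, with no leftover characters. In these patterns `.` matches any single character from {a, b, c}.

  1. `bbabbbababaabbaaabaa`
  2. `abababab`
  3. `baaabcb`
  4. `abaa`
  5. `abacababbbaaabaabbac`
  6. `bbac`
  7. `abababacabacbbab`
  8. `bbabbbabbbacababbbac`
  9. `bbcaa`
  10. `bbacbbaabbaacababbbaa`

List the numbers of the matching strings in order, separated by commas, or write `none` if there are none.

1 → match
2 → match
3 → no match
4 → match
5 → match
6 → match
7 → match
8 → match
9 → no match
10 → no match

1, 2, 4, 5, 6, 7, 8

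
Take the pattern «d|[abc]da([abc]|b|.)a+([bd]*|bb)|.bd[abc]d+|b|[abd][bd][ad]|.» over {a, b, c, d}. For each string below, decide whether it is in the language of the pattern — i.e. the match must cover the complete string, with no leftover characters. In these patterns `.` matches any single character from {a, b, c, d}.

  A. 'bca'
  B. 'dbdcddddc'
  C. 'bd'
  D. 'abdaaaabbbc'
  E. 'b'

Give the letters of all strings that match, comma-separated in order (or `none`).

A → no match
B → no match
C → no match
D → no match
E → match

E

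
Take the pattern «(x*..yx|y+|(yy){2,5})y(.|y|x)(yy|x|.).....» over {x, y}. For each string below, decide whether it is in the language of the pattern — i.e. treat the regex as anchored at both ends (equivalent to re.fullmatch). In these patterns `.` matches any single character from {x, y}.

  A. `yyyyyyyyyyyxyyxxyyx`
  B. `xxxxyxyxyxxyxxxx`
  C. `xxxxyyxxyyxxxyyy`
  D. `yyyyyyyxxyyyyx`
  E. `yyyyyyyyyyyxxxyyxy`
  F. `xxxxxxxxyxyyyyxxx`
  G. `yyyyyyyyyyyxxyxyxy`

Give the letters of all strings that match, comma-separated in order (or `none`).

A → match
B → match
C → no match
D → match
E → match
F → no match
G → match

A, B, D, E, G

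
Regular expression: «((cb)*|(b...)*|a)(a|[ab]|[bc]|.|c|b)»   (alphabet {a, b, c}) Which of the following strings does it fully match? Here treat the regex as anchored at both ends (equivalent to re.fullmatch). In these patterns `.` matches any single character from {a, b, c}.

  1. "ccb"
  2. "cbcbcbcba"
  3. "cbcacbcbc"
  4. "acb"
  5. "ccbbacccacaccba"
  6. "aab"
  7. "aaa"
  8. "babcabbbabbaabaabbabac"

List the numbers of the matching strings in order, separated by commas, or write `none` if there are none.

2

1. "ccb" → no match
2. "cbcbcbcba" → match
3. "cbcacbcbc" → no match
4. "acb" → no match
5 → no match
6. "aab" → no match
7. "aaa" → no match
8 → no match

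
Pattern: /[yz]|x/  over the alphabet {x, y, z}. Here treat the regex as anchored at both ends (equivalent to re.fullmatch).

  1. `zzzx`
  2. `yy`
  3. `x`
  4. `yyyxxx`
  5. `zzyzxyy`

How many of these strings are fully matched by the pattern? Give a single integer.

1

1. `zzzx` → no match
2. `yy` → no match
3. `x` → match
4. `yyyxxx` → no match
5. `zzyzxyy` → no match
Total matched: 1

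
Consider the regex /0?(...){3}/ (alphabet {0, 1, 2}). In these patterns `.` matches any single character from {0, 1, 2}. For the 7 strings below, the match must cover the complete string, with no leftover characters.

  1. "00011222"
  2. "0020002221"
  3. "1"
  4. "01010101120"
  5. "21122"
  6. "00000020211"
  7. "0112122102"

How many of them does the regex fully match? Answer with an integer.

2

1. "00011222" → no match
2. "0020002221" → match
3. "1" → no match
4. "01010101120" → no match
5. "21122" → no match
6. "00000020211" → no match
7. "0112122102" → match
Total matched: 2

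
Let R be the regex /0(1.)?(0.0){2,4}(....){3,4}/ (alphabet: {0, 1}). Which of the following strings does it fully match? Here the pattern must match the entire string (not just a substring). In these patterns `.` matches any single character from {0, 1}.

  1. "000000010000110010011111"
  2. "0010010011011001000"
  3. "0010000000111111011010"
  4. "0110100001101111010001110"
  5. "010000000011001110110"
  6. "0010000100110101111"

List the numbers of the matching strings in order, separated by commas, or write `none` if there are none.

1 → no match
2 → match
3 → match
4 → match
5 → match
6 → match

2, 3, 4, 5, 6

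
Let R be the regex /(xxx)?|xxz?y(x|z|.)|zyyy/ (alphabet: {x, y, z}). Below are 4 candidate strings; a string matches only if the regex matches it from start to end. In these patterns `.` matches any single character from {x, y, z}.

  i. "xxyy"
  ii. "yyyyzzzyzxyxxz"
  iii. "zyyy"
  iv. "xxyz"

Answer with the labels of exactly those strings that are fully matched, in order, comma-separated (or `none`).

i → match
ii → no match
iii → match
iv → match

i, iii, iv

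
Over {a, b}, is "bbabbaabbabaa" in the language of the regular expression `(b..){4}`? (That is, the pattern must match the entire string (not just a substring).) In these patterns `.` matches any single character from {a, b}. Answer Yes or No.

No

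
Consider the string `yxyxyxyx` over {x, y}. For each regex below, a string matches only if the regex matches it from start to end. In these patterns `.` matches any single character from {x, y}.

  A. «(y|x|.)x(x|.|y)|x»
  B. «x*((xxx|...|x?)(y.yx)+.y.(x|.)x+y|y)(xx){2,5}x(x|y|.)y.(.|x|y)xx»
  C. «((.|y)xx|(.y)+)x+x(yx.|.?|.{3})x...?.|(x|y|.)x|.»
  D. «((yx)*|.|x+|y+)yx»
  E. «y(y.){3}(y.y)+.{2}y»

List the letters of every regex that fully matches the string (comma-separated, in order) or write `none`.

D

A → no match
B → no match — must end with `xx`
C → no match
D → match
E → no match — must start with `yy`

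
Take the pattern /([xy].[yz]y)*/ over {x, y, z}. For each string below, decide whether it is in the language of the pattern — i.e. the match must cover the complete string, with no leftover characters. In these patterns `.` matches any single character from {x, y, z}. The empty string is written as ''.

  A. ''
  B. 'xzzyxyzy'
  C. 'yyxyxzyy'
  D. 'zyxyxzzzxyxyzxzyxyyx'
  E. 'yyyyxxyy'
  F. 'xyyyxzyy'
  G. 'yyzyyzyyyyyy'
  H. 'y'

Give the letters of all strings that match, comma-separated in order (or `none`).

A. '' → match
B. 'xzzyxyzy' → match
C. 'yyxyxzyy' → no match
D → no match
E. 'yyyyxxyy' → match
F. 'xyyyxzyy' → match
G. 'yyzyyzyyyyyy' → match
H. 'y' → no match

A, B, E, F, G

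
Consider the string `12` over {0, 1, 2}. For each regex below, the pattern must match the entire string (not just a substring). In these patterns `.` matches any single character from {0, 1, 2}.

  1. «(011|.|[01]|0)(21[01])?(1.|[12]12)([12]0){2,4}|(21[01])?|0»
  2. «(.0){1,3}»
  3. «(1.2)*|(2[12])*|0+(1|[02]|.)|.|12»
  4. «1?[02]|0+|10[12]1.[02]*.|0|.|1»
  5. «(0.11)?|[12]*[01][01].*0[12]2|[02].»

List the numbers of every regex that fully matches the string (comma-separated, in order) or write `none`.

1 → no match
2 → no match — must end with `0`
3 → match
4 → match
5 → no match

3, 4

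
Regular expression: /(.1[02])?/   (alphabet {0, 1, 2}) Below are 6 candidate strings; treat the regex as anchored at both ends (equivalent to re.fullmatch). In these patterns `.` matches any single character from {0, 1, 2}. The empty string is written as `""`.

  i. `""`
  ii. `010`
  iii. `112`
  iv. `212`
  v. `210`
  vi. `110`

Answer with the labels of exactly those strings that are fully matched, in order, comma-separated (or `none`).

i → match
ii → match
iii → match
iv → match
v → match
vi → match

i, ii, iii, iv, v, vi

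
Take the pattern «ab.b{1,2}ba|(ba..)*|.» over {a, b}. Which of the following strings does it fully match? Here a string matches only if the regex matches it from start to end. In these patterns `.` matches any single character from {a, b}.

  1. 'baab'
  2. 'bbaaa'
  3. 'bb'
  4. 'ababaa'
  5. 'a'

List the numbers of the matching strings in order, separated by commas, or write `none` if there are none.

1, 5

1 → match
2 → no match
3 → no match
4 → no match
5 → match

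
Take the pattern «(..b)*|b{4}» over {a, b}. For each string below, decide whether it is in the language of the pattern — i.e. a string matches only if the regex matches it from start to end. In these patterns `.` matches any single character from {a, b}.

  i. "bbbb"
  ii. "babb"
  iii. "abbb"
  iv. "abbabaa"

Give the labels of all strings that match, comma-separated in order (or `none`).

i → match
ii → no match
iii → no match
iv → no match

i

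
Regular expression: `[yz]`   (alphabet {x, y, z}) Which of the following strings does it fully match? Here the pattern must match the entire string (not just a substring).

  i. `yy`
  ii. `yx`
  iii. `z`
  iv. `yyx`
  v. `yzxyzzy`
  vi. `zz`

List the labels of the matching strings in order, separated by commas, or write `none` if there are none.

i. `yy` → no match
ii. `yx` → no match
iii. `z` → match
iv. `yyx` → no match
v. `yzxyzzy` → no match
vi. `zz` → no match

iii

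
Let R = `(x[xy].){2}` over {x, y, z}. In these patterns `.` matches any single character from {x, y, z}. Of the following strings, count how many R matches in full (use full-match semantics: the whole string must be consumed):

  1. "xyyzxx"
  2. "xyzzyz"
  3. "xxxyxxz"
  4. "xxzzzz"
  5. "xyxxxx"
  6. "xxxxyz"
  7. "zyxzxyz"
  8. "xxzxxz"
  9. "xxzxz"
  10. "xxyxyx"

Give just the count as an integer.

1 → no match
2 → no match
3 → no match
4 → no match
5 → match
6 → match
7 → no match — must start with "x"
8 → match
9 → no match
10 → match
Total matched: 4

4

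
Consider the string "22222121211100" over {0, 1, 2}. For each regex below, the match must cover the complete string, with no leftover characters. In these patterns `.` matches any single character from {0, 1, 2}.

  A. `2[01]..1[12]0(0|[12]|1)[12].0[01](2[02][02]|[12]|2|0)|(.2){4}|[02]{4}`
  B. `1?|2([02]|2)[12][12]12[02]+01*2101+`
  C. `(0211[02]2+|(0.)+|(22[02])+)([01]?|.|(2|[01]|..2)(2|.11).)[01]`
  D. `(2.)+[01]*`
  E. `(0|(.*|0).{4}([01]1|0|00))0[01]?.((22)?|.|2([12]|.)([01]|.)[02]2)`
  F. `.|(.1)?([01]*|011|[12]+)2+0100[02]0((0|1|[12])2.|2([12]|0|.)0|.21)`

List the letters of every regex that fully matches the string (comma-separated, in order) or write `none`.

D, E

A → no match
B → no match
C → no match
D → match
E → match
F → no match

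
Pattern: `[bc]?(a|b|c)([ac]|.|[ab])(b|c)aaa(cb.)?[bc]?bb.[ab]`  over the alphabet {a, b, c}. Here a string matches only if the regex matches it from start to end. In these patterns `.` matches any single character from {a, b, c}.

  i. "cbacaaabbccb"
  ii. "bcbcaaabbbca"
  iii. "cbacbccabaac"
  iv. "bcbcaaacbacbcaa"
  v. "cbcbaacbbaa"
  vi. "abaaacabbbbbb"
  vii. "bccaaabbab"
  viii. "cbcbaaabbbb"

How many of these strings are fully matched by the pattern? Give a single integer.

3

i → no match
ii → match
iii → no match
iv → no match
v → no match
vi → no match
vii → match
viii → match
Total matched: 3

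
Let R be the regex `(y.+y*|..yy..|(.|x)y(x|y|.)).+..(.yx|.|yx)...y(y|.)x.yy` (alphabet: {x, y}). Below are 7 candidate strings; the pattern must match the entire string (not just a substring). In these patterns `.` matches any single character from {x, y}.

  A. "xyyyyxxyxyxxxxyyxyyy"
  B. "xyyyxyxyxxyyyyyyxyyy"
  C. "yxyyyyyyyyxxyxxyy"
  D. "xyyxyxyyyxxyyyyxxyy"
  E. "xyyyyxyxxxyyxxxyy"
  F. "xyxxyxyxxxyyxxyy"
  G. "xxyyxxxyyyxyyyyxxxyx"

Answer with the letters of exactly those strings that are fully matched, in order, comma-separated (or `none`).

A, B, D, E, F

A → match
B → match
C → no match
D → match
E → match
F → match
G → no match — must end with "yy"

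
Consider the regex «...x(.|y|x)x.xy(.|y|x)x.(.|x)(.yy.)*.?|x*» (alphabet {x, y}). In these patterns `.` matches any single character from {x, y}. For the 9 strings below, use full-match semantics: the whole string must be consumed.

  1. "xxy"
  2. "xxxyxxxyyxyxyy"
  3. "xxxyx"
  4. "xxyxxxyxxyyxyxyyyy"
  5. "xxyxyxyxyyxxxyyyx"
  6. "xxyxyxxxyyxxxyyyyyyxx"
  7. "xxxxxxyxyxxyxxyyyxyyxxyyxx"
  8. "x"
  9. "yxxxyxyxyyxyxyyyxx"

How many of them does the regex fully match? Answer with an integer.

1 → no match
2 → no match
3 → no match
4 → no match
5 → match
6 → no match
7 → match
8 → match
9 → match
Total matched: 4

4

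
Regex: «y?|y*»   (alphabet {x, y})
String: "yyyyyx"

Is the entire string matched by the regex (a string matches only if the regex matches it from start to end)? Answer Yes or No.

No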